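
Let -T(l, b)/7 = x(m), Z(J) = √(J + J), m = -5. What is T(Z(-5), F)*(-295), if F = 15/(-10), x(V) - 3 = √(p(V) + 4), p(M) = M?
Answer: 6195 + 2065*I ≈ 6195.0 + 2065.0*I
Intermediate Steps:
x(V) = 3 + √(4 + V) (x(V) = 3 + √(V + 4) = 3 + √(4 + V))
F = -3/2 (F = 15*(-⅒) = -3/2 ≈ -1.5000)
Z(J) = √2*√J (Z(J) = √(2*J) = √2*√J)
T(l, b) = -21 - 7*I (T(l, b) = -7*(3 + √(4 - 5)) = -7*(3 + √(-1)) = -7*(3 + I) = -21 - 7*I)
T(Z(-5), F)*(-295) = (-21 - 7*I)*(-295) = 6195 + 2065*I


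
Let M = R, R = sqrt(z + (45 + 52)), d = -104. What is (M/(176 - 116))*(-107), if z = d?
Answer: -107*I*sqrt(7)/60 ≈ -4.7183*I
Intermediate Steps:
z = -104
R = I*sqrt(7) (R = sqrt(-104 + (45 + 52)) = sqrt(-104 + 97) = sqrt(-7) = I*sqrt(7) ≈ 2.6458*I)
M = I*sqrt(7) ≈ 2.6458*I
(M/(176 - 116))*(-107) = ((I*sqrt(7))/(176 - 116))*(-107) = ((I*sqrt(7))/60)*(-107) = (I*sqrt(7)/60)*(-107) = -107*I*sqrt(7)/60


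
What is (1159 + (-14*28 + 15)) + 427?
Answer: 1209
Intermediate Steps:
(1159 + (-14*28 + 15)) + 427 = (1159 + (-392 + 15)) + 427 = (1159 - 377) + 427 = 782 + 427 = 1209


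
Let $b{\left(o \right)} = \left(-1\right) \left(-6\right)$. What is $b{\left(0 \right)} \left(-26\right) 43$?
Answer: $-6708$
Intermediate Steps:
$b{\left(o \right)} = 6$
$b{\left(0 \right)} \left(-26\right) 43 = 6 \left(-26\right) 43 = \left(-156\right) 43 = -6708$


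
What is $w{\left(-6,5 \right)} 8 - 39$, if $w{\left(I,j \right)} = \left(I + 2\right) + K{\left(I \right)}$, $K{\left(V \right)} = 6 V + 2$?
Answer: $-343$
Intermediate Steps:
$K{\left(V \right)} = 2 + 6 V$
$w{\left(I,j \right)} = 4 + 7 I$ ($w{\left(I,j \right)} = \left(I + 2\right) + \left(2 + 6 I\right) = \left(2 + I\right) + \left(2 + 6 I\right) = 4 + 7 I$)
$w{\left(-6,5 \right)} 8 - 39 = \left(4 + 7 \left(-6\right)\right) 8 - 39 = \left(4 - 42\right) 8 - 39 = \left(-38\right) 8 - 39 = -304 - 39 = -343$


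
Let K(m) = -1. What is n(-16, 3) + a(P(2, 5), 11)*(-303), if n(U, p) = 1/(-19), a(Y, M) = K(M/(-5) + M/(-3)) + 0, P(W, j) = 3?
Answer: 5756/19 ≈ 302.95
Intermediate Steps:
a(Y, M) = -1 (a(Y, M) = -1 + 0 = -1)
n(U, p) = -1/19
n(-16, 3) + a(P(2, 5), 11)*(-303) = -1/19 - 1*(-303) = -1/19 + 303 = 5756/19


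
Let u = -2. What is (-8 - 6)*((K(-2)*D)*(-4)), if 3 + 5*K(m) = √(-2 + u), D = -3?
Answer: 504/5 - 336*I/5 ≈ 100.8 - 67.2*I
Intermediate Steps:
K(m) = -⅗ + 2*I/5 (K(m) = -⅗ + √(-2 - 2)/5 = -⅗ + √(-4)/5 = -⅗ + (2*I)/5 = -⅗ + 2*I/5)
(-8 - 6)*((K(-2)*D)*(-4)) = (-8 - 6)*(((-⅗ + 2*I/5)*(-3))*(-4)) = -14*(9/5 - 6*I/5)*(-4) = -14*(-36/5 + 24*I/5) = 504/5 - 336*I/5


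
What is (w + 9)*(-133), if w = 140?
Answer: -19817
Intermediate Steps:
(w + 9)*(-133) = (140 + 9)*(-133) = 149*(-133) = -19817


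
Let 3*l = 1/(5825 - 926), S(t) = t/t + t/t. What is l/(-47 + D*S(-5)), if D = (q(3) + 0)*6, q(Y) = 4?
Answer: 1/14697 ≈ 6.8041e-5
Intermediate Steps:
D = 24 (D = (4 + 0)*6 = 4*6 = 24)
S(t) = 2 (S(t) = 1 + 1 = 2)
l = 1/14697 (l = 1/(3*(5825 - 926)) = (⅓)/4899 = (⅓)*(1/4899) = 1/14697 ≈ 6.8041e-5)
l/(-47 + D*S(-5)) = 1/(14697*(-47 + 24*2)) = 1/(14697*(-47 + 48)) = (1/14697)/1 = (1/14697)*1 = 1/14697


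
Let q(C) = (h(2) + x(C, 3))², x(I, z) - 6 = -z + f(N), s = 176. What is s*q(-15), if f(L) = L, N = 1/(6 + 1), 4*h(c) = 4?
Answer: 148016/49 ≈ 3020.7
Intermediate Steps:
h(c) = 1 (h(c) = (¼)*4 = 1)
N = ⅐ (N = 1/7 = ⅐ ≈ 0.14286)
x(I, z) = 43/7 - z (x(I, z) = 6 + (-z + ⅐) = 6 + (⅐ - z) = 43/7 - z)
q(C) = 841/49 (q(C) = (1 + (43/7 - 1*3))² = (1 + (43/7 - 3))² = (1 + 22/7)² = (29/7)² = 841/49)
s*q(-15) = 176*(841/49) = 148016/49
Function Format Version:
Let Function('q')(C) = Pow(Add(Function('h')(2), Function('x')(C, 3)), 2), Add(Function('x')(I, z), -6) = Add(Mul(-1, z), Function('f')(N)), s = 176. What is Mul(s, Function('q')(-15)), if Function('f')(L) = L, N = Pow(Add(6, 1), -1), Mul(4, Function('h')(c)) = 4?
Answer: Rational(148016, 49) ≈ 3020.7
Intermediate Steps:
Function('h')(c) = 1 (Function('h')(c) = Mul(Rational(1, 4), 4) = 1)
N = Rational(1, 7) (N = Pow(7, -1) = Rational(1, 7) ≈ 0.14286)
Function('x')(I, z) = Add(Rational(43, 7), Mul(-1, z)) (Function('x')(I, z) = Add(6, Add(Mul(-1, z), Rational(1, 7))) = Add(6, Add(Rational(1, 7), Mul(-1, z))) = Add(Rational(43, 7), Mul(-1, z)))
Function('q')(C) = Rational(841, 49) (Function('q')(C) = Pow(Add(1, Add(Rational(43, 7), Mul(-1, 3))), 2) = Pow(Add(1, Add(Rational(43, 7), -3)), 2) = Pow(Add(1, Rational(22, 7)), 2) = Pow(Rational(29, 7), 2) = Rational(841, 49))
Mul(s, Function('q')(-15)) = Mul(176, Rational(841, 49)) = Rational(148016, 49)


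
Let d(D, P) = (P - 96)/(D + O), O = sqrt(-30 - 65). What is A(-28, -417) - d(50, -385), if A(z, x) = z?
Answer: (-28*sqrt(95) + 919*I)/(sqrt(95) - 50*I) ≈ -18.732 - 1.8066*I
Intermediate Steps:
O = I*sqrt(95) (O = sqrt(-95) = I*sqrt(95) ≈ 9.7468*I)
d(D, P) = (-96 + P)/(D + I*sqrt(95)) (d(D, P) = (P - 96)/(D + I*sqrt(95)) = (-96 + P)/(D + I*sqrt(95)))
A(-28, -417) - d(50, -385) = -28 - (-96 - 385)/(50 + I*sqrt(95)) = -28 - (-481)/(50 + I*sqrt(95)) = -28 + 481/(50 + I*sqrt(95))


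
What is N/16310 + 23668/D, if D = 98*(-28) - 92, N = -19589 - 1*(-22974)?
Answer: -18821261/2312758 ≈ -8.1380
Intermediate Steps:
N = 3385 (N = -19589 + 22974 = 3385)
D = -2836 (D = -2744 - 92 = -2836)
N/16310 + 23668/D = 3385/16310 + 23668/(-2836) = 3385*(1/16310) + 23668*(-1/2836) = 677/3262 - 5917/709 = -18821261/2312758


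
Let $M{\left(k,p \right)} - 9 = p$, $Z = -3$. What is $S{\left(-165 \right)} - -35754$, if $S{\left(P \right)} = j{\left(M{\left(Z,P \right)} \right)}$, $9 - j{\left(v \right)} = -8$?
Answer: $35771$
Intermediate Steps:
$M{\left(k,p \right)} = 9 + p$
$j{\left(v \right)} = 17$ ($j{\left(v \right)} = 9 - -8 = 9 + 8 = 17$)
$S{\left(P \right)} = 17$
$S{\left(-165 \right)} - -35754 = 17 - -35754 = 17 + 35754 = 35771$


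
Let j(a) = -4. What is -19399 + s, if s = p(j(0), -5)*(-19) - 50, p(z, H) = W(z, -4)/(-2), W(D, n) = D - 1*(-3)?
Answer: -38917/2 ≈ -19459.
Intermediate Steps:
W(D, n) = 3 + D (W(D, n) = D + 3 = 3 + D)
p(z, H) = -3/2 - z/2 (p(z, H) = (3 + z)/(-2) = (3 + z)*(-1/2) = -3/2 - z/2)
s = -119/2 (s = (-3/2 - 1/2*(-4))*(-19) - 50 = (-3/2 + 2)*(-19) - 50 = (1/2)*(-19) - 50 = -19/2 - 50 = -119/2 ≈ -59.500)
-19399 + s = -19399 - 119/2 = -38917/2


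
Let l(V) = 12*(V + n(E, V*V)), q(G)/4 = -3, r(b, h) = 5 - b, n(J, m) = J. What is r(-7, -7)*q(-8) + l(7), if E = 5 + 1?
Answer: 12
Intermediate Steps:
E = 6
q(G) = -12 (q(G) = 4*(-3) = -12)
l(V) = 72 + 12*V (l(V) = 12*(V + 6) = 12*(6 + V) = 72 + 12*V)
r(-7, -7)*q(-8) + l(7) = (5 - 1*(-7))*(-12) + (72 + 12*7) = (5 + 7)*(-12) + (72 + 84) = 12*(-12) + 156 = -144 + 156 = 12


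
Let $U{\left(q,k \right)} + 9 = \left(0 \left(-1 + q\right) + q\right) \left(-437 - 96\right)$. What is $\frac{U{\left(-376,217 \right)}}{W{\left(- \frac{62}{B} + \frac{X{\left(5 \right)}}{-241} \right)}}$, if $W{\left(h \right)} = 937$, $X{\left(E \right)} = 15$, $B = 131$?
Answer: $\frac{200399}{937} \approx 213.87$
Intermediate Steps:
$U{\left(q,k \right)} = -9 - 533 q$ ($U{\left(q,k \right)} = -9 + \left(0 \left(-1 + q\right) + q\right) \left(-437 - 96\right) = -9 + \left(0 + q\right) \left(-533\right) = -9 + q \left(-533\right) = -9 - 533 q$)
$\frac{U{\left(-376,217 \right)}}{W{\left(- \frac{62}{B} + \frac{X{\left(5 \right)}}{-241} \right)}} = \frac{-9 - -200408}{937} = \left(-9 + 200408\right) \frac{1}{937} = 200399 \cdot \frac{1}{937} = \frac{200399}{937}$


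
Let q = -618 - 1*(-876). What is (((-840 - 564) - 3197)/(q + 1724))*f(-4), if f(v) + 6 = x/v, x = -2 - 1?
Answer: 96621/7928 ≈ 12.187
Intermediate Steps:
x = -3
q = 258 (q = -618 + 876 = 258)
f(v) = -6 - 3/v
(((-840 - 564) - 3197)/(q + 1724))*f(-4) = (((-840 - 564) - 3197)/(258 + 1724))*(-6 - 3/(-4)) = ((-1404 - 3197)/1982)*(-6 - 3*(-¼)) = (-4601*1/1982)*(-6 + ¾) = -4601/1982*(-21/4) = 96621/7928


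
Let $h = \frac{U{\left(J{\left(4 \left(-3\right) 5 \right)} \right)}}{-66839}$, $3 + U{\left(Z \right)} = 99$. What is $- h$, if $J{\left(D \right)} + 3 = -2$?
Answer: $\frac{96}{66839} \approx 0.0014363$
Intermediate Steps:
$J{\left(D \right)} = -5$ ($J{\left(D \right)} = -3 - 2 = -5$)
$U{\left(Z \right)} = 96$ ($U{\left(Z \right)} = -3 + 99 = 96$)
$h = - \frac{96}{66839}$ ($h = \frac{96}{-66839} = 96 \left(- \frac{1}{66839}\right) = - \frac{96}{66839} \approx -0.0014363$)
$- h = \left(-1\right) \left(- \frac{96}{66839}\right) = \frac{96}{66839}$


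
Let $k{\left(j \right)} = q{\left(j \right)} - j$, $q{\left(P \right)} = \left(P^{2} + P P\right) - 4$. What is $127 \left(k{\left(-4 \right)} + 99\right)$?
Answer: $16637$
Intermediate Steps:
$q{\left(P \right)} = -4 + 2 P^{2}$ ($q{\left(P \right)} = \left(P^{2} + P^{2}\right) - 4 = 2 P^{2} - 4 = -4 + 2 P^{2}$)
$k{\left(j \right)} = -4 - j + 2 j^{2}$ ($k{\left(j \right)} = \left(-4 + 2 j^{2}\right) - j = -4 - j + 2 j^{2}$)
$127 \left(k{\left(-4 \right)} + 99\right) = 127 \left(\left(-4 - -4 + 2 \left(-4\right)^{2}\right) + 99\right) = 127 \left(\left(-4 + 4 + 2 \cdot 16\right) + 99\right) = 127 \left(\left(-4 + 4 + 32\right) + 99\right) = 127 \left(32 + 99\right) = 127 \cdot 131 = 16637$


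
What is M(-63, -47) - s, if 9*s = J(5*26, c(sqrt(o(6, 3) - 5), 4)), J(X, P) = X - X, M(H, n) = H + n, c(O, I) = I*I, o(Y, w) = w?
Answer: -110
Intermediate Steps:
c(O, I) = I**2
J(X, P) = 0
s = 0 (s = (1/9)*0 = 0)
M(-63, -47) - s = (-63 - 47) - 1*0 = -110 + 0 = -110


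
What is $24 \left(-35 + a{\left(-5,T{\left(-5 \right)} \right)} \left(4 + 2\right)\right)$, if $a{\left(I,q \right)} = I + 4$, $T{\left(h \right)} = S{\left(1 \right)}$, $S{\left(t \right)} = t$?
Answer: $-984$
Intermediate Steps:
$T{\left(h \right)} = 1$
$a{\left(I,q \right)} = 4 + I$
$24 \left(-35 + a{\left(-5,T{\left(-5 \right)} \right)} \left(4 + 2\right)\right) = 24 \left(-35 + \left(4 - 5\right) \left(4 + 2\right)\right) = 24 \left(-35 - 6\right) = 24 \left(-41\right) = -984$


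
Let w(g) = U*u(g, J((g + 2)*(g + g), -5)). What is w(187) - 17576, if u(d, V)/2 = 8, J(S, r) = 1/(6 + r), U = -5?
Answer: -17656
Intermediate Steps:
u(d, V) = 16 (u(d, V) = 2*8 = 16)
w(g) = -80 (w(g) = -5*16 = -80)
w(187) - 17576 = -80 - 17576 = -17656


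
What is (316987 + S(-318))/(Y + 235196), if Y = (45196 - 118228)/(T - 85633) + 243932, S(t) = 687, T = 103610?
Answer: 2855412749/4306605512 ≈ 0.66303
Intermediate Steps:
Y = 4385092532/17977 (Y = (45196 - 118228)/(103610 - 85633) + 243932 = -73032/17977 + 243932 = 4385092532/17977 ≈ 2.4393e+5)
(316987 + S(-318))/(Y + 235196) = (316987 + 687)/(4385092532/17977 + 235196) = 317674/(8613211024/17977) = 317674*(17977/8613211024) = 2855412749/4306605512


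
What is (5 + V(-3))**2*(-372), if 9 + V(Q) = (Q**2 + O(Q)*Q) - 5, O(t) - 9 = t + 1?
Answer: -164052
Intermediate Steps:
O(t) = 10 + t (O(t) = 9 + (t + 1) = 9 + (1 + t) = 10 + t)
V(Q) = -14 + Q**2 + Q*(10 + Q) (V(Q) = -9 + ((Q**2 + (10 + Q)*Q) - 5) = -9 + ((Q**2 + Q*(10 + Q)) - 5) = -9 + (-5 + Q**2 + Q*(10 + Q)) = -14 + Q**2 + Q*(10 + Q))
(5 + V(-3))**2*(-372) = (5 + (-14 + (-3)**2 - 3*(10 - 3)))**2*(-372) = (5 + (-14 + 9 - 3*7))**2*(-372) = (5 + (-14 + 9 - 21))**2*(-372) = (5 - 26)**2*(-372) = (-21)**2*(-372) = 441*(-372) = -164052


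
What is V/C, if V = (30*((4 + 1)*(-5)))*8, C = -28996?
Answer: 1500/7249 ≈ 0.20693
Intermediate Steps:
V = -6000 (V = (30*(5*(-5)))*8 = (30*(-25))*8 = -750*8 = -6000)
V/C = -6000/(-28996) = -6000*(-1/28996) = 1500/7249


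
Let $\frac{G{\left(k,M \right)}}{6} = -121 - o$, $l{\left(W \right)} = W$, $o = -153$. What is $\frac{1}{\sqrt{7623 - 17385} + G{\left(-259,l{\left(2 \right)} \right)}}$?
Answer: $\frac{32}{7771} - \frac{i \sqrt{9762}}{46626} \approx 0.0041179 - 0.002119 i$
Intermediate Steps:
$G{\left(k,M \right)} = 192$ ($G{\left(k,M \right)} = 6 \left(-121 - -153\right) = 6 \left(-121 + 153\right) = 6 \cdot 32 = 192$)
$\frac{1}{\sqrt{7623 - 17385} + G{\left(-259,l{\left(2 \right)} \right)}} = \frac{1}{\sqrt{7623 - 17385} + 192} = \frac{1}{\sqrt{-9762} + 192} = \frac{1}{i \sqrt{9762} + 192} = \frac{1}{192 + i \sqrt{9762}}$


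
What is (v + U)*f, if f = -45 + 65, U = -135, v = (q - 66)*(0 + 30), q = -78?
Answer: -89100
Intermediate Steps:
v = -4320 (v = (-78 - 66)*(0 + 30) = -144*30 = -4320)
f = 20
(v + U)*f = (-4320 - 135)*20 = -4455*20 = -89100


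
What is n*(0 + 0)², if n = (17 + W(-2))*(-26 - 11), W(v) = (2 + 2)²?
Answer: 0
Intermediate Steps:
W(v) = 16 (W(v) = 4² = 16)
n = -1221 (n = (17 + 16)*(-26 - 11) = 33*(-37) = -1221)
n*(0 + 0)² = -1221*(0 + 0)² = -1221*0² = -1221*0 = 0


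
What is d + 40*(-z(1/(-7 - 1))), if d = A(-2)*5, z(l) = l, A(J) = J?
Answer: -5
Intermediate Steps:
d = -10 (d = -2*5 = -10)
d + 40*(-z(1/(-7 - 1))) = -10 + 40*(-1/(-7 - 1)) = -10 + 40*(-1/(-8)) = -10 + 40*(-1*(-⅛)) = -10 + 40*(⅛) = -10 + 5 = -5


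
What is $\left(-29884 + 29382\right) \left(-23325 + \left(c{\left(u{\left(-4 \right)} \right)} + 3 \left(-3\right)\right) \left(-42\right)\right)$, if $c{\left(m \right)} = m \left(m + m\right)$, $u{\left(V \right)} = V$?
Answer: $12194082$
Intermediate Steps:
$c{\left(m \right)} = 2 m^{2}$ ($c{\left(m \right)} = m 2 m = 2 m^{2}$)
$\left(-29884 + 29382\right) \left(-23325 + \left(c{\left(u{\left(-4 \right)} \right)} + 3 \left(-3\right)\right) \left(-42\right)\right) = \left(-29884 + 29382\right) \left(-23325 + \left(2 \left(-4\right)^{2} + 3 \left(-3\right)\right) \left(-42\right)\right) = - 502 \left(-23325 + \left(2 \cdot 16 - 9\right) \left(-42\right)\right) = - 502 \left(-23325 + \left(32 - 9\right) \left(-42\right)\right) = - 502 \left(-23325 + 23 \left(-42\right)\right) = - 502 \left(-23325 - 966\right) = \left(-502\right) \left(-24291\right) = 12194082$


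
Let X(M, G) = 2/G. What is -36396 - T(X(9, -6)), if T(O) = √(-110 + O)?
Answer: -36396 - I*√993/3 ≈ -36396.0 - 10.504*I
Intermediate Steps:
-36396 - T(X(9, -6)) = -36396 - √(-110 + 2/(-6)) = -36396 - √(-110 + 2*(-⅙)) = -36396 - √(-110 - ⅓) = -36396 - √(-331/3) = -36396 - I*√993/3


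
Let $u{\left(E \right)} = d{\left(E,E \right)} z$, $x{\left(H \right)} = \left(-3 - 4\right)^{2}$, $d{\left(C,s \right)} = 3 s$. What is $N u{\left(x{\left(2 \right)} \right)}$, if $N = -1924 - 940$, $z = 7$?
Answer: $-2947056$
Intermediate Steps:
$N = -2864$ ($N = -1924 - 940 = -2864$)
$x{\left(H \right)} = 49$ ($x{\left(H \right)} = \left(-7\right)^{2} = 49$)
$u{\left(E \right)} = 21 E$ ($u{\left(E \right)} = 3 E 7 = 21 E$)
$N u{\left(x{\left(2 \right)} \right)} = - 2864 \cdot 21 \cdot 49 = \left(-2864\right) 1029 = -2947056$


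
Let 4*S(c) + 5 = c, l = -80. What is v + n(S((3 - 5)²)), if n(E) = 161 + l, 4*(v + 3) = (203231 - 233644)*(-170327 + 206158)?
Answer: -1089727891/4 ≈ -2.7243e+8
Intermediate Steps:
S(c) = -5/4 + c/4
v = -1089728215/4 (v = -3 + ((203231 - 233644)*(-170327 + 206158))/4 = -3 + (-30413*35831)/4 = -3 + (¼)*(-1089728203) = -3 - 1089728203/4 = -1089728215/4 ≈ -2.7243e+8)
n(E) = 81 (n(E) = 161 - 80 = 81)
v + n(S((3 - 5)²)) = -1089728215/4 + 81 = -1089727891/4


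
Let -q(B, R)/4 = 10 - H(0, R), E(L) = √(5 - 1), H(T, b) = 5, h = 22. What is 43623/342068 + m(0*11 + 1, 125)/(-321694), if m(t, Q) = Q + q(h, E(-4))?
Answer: 6998670111/55020611596 ≈ 0.12720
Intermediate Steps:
E(L) = 2 (E(L) = √4 = 2)
q(B, R) = -20 (q(B, R) = -4*(10 - 1*5) = -4*(10 - 5) = -4*5 = -20)
m(t, Q) = -20 + Q (m(t, Q) = Q - 20 = -20 + Q)
43623/342068 + m(0*11 + 1, 125)/(-321694) = 43623/342068 + (-20 + 125)/(-321694) = 43623*(1/342068) + 105*(-1/321694) = 43623/342068 - 105/321694 = 6998670111/55020611596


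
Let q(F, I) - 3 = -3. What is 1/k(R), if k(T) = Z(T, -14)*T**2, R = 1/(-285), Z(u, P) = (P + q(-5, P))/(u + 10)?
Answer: -115995/2 ≈ -57998.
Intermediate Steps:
q(F, I) = 0 (q(F, I) = 3 - 3 = 0)
Z(u, P) = P/(10 + u) (Z(u, P) = (P + 0)/(u + 10) = P/(10 + u))
R = -1/285 ≈ -0.0035088
k(T) = -14*T**2/(10 + T) (k(T) = (-14/(10 + T))*T**2 = -14*T**2/(10 + T))
1/k(R) = 1/(-14*(-1/285)**2/(10 - 1/285)) = 1/(-14*1/81225/2849/285) = 1/(-14*1/81225*285/2849) = 1/(-2/115995) = -115995/2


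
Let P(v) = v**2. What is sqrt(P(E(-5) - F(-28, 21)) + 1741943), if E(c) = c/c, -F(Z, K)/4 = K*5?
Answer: 4*sqrt(119949) ≈ 1385.3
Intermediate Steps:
F(Z, K) = -20*K (F(Z, K) = -4*K*5 = -20*K)
E(c) = 1
sqrt(P(E(-5) - F(-28, 21)) + 1741943) = sqrt((1 - (-20)*21)**2 + 1741943) = sqrt((1 - 1*(-420))**2 + 1741943) = sqrt((1 + 420)**2 + 1741943) = sqrt(421**2 + 1741943) = sqrt(177241 + 1741943) = sqrt(1919184) = 4*sqrt(119949)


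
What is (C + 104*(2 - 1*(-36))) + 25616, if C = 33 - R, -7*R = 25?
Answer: 207232/7 ≈ 29605.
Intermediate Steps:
R = -25/7 (R = -⅐*25 = -25/7 ≈ -3.5714)
C = 256/7 (C = 33 - 1*(-25/7) = 33 + 25/7 = 256/7 ≈ 36.571)
(C + 104*(2 - 1*(-36))) + 25616 = (256/7 + 104*(2 - 1*(-36))) + 25616 = (256/7 + 104*(2 + 36)) + 25616 = (256/7 + 104*38) + 25616 = (256/7 + 3952) + 25616 = 27920/7 + 25616 = 207232/7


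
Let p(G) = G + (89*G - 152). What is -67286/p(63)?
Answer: -33643/2759 ≈ -12.194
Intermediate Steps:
p(G) = -152 + 90*G (p(G) = G + (-152 + 89*G) = -152 + 90*G)
-67286/p(63) = -67286/(-152 + 90*63) = -67286/(-152 + 5670) = -67286/5518 = -67286*1/5518 = -33643/2759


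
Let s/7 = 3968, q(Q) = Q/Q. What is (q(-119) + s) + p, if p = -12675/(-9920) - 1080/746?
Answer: 20555743059/740032 ≈ 27777.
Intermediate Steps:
q(Q) = 1
p = -125805/740032 (p = -12675*(-1/9920) - 1080*1/746 = 2535/1984 - 540/373 = -125805/740032 ≈ -0.17000)
s = 27776 (s = 7*3968 = 27776)
(q(-119) + s) + p = (1 + 27776) - 125805/740032 = 27777 - 125805/740032 = 20555743059/740032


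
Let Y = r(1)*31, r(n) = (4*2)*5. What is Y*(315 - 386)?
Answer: -88040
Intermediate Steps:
r(n) = 40 (r(n) = 8*5 = 40)
Y = 1240 (Y = 40*31 = 1240)
Y*(315 - 386) = 1240*(315 - 386) = 1240*(-71) = -88040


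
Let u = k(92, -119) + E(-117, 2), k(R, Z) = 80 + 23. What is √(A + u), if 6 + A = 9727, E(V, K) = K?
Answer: 17*√34 ≈ 99.126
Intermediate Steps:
k(R, Z) = 103
A = 9721 (A = -6 + 9727 = 9721)
u = 105 (u = 103 + 2 = 105)
√(A + u) = √(9721 + 105) = √9826 = 17*√34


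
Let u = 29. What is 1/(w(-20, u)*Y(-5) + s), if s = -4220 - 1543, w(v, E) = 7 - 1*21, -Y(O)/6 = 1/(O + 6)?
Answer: -1/5679 ≈ -0.00017609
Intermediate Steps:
Y(O) = -6/(6 + O) (Y(O) = -6/(O + 6) = -6/(6 + O))
w(v, E) = -14 (w(v, E) = 7 - 21 = -14)
s = -5763
1/(w(-20, u)*Y(-5) + s) = 1/(-(-84)/(6 - 5) - 5763) = 1/(-(-84)/1 - 5763) = 1/(-(-84) - 5763) = 1/(-14*(-6) - 5763) = 1/(84 - 5763) = 1/(-5679) = -1/5679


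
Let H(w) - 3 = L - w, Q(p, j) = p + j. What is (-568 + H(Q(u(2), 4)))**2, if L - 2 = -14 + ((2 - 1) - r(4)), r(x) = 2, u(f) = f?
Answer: 341056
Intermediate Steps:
Q(p, j) = j + p
L = -13 (L = 2 + (-14 + ((2 - 1) - 1*2)) = 2 + (-14 + (1 - 2)) = 2 + (-14 - 1) = 2 - 15 = -13)
H(w) = -10 - w (H(w) = 3 + (-13 - w) = -10 - w)
(-568 + H(Q(u(2), 4)))**2 = (-568 + (-10 - (4 + 2)))**2 = (-568 + (-10 - 1*6))**2 = (-568 + (-10 - 6))**2 = (-568 - 16)**2 = (-584)**2 = 341056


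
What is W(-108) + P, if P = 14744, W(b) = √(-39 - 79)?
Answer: 14744 + I*√118 ≈ 14744.0 + 10.863*I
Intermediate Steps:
W(b) = I*√118 (W(b) = √(-118) = I*√118)
W(-108) + P = I*√118 + 14744 = 14744 + I*√118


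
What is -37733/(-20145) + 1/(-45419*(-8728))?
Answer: 14958003888601/7985821109640 ≈ 1.8731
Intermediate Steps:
-37733/(-20145) + 1/(-45419*(-8728)) = -37733*(-1/20145) - 1/45419*(-1/8728) = 37733/20145 + 1/396417032 = 14958003888601/7985821109640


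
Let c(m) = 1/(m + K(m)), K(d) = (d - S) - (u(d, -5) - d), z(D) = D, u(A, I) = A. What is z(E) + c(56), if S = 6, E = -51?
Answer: -5405/106 ≈ -50.991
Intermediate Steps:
K(d) = -6 + d (K(d) = (d - 1*6) - (d - d) = (d - 6) - 1*0 = (-6 + d) + 0 = -6 + d)
c(m) = 1/(-6 + 2*m) (c(m) = 1/(m + (-6 + m)) = 1/(-6 + 2*m))
z(E) + c(56) = -51 + 1/(2*(-3 + 56)) = -51 + (½)/53 = -51 + (½)*(1/53) = -51 + 1/106 = -5405/106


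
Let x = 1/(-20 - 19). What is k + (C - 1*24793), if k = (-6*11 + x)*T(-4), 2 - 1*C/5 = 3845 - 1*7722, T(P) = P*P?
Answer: -251722/39 ≈ -6454.4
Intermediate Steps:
T(P) = P**2
C = 19395 (C = 10 - 5*(3845 - 1*7722) = 10 - 5*(3845 - 7722) = 10 - 5*(-3877) = 10 + 19385 = 19395)
x = -1/39 (x = 1/(-39) = -1/39 ≈ -0.025641)
k = -41200/39 (k = (-6*11 - 1/39)*(-4)**2 = (-66 - 1/39)*16 = -2575/39*16 = -41200/39 ≈ -1056.4)
k + (C - 1*24793) = -41200/39 + (19395 - 1*24793) = -41200/39 + (19395 - 24793) = -41200/39 - 5398 = -251722/39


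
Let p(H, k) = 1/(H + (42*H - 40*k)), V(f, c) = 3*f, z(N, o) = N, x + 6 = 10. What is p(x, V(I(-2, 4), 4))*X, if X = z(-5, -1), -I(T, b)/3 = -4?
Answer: 5/1268 ≈ 0.0039432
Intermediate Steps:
I(T, b) = 12 (I(T, b) = -3*(-4) = 12)
x = 4 (x = -6 + 10 = 4)
X = -5
p(H, k) = 1/(-40*k + 43*H) (p(H, k) = 1/(H + (-40*k + 42*H)) = 1/(-40*k + 43*H))
p(x, V(I(-2, 4), 4))*X = -5/(-120*12 + 43*4) = -5/(-40*36 + 172) = -5/(-1440 + 172) = -5/(-1268) = -1/1268*(-5) = 5/1268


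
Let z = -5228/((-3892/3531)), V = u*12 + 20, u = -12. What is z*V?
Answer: -572262108/973 ≈ -5.8814e+5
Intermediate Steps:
V = -124 (V = -12*12 + 20 = -144 + 20 = -124)
z = 4615017/973 (z = -5228/((-3892*1/3531)) = -5228/(-3892/3531) = -5228*(-3531/3892) = 4615017/973 ≈ 4743.1)
z*V = (4615017/973)*(-124) = -572262108/973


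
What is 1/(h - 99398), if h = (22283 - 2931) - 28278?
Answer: -1/108324 ≈ -9.2316e-6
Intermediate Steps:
h = -8926 (h = 19352 - 28278 = -8926)
1/(h - 99398) = 1/(-8926 - 99398) = 1/(-108324) = -1/108324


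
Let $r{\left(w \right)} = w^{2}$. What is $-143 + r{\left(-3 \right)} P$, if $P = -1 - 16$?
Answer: $-296$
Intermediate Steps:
$P = -17$
$-143 + r{\left(-3 \right)} P = -143 + \left(-3\right)^{2} \left(-17\right) = -143 + 9 \left(-17\right) = -143 - 153 = -296$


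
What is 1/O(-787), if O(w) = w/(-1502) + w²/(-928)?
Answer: -696928/464780951 ≈ -0.0014995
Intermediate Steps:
O(w) = -w²/928 - w/1502 (O(w) = w*(-1/1502) + w²*(-1/928) = -w/1502 - w²/928 = -w²/928 - w/1502)
1/O(-787) = 1/(-1/696928*(-787)*(464 + 751*(-787))) = 1/(-1/696928*(-787)*(464 - 591037)) = 1/(-1/696928*(-787)*(-590573)) = 1/(-464780951/696928) = -696928/464780951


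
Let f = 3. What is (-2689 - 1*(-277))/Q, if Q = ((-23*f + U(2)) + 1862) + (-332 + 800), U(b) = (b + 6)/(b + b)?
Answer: -2412/2263 ≈ -1.0658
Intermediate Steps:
U(b) = (6 + b)/(2*b) (U(b) = (6 + b)/((2*b)) = (6 + b)*(1/(2*b)) = (6 + b)/(2*b))
Q = 2263 (Q = ((-23*3 + (1/2)*(6 + 2)/2) + 1862) + (-332 + 800) = ((-69 + (1/2)*(1/2)*8) + 1862) + 468 = ((-69 + 2) + 1862) + 468 = (-67 + 1862) + 468 = 1795 + 468 = 2263)
(-2689 - 1*(-277))/Q = (-2689 - 1*(-277))/2263 = (-2689 + 277)*(1/2263) = -2412*1/2263 = -2412/2263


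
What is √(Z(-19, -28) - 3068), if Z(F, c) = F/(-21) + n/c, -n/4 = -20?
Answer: I*√1353849/21 ≈ 55.407*I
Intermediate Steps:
n = 80 (n = -4*(-20) = 80)
Z(F, c) = 80/c - F/21 (Z(F, c) = F/(-21) + 80/c = F*(-1/21) + 80/c = -F/21 + 80/c = 80/c - F/21)
√(Z(-19, -28) - 3068) = √((80/(-28) - 1/21*(-19)) - 3068) = √((80*(-1/28) + 19/21) - 3068) = √((-20/7 + 19/21) - 3068) = √(-41/21 - 3068) = √(-64469/21) = I*√1353849/21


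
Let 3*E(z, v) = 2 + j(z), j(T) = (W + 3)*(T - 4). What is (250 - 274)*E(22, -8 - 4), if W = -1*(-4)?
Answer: -1024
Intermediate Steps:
W = 4
j(T) = -28 + 7*T (j(T) = (4 + 3)*(T - 4) = 7*(-4 + T) = -28 + 7*T)
E(z, v) = -26/3 + 7*z/3 (E(z, v) = (2 + (-28 + 7*z))/3 = (-26 + 7*z)/3 = -26/3 + 7*z/3)
(250 - 274)*E(22, -8 - 4) = (250 - 274)*(-26/3 + (7/3)*22) = -24*(-26/3 + 154/3) = -24*128/3 = -1024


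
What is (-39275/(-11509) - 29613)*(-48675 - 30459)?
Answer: 26967026701428/11509 ≈ 2.3431e+9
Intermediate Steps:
(-39275/(-11509) - 29613)*(-48675 - 30459) = (-39275*(-1/11509) - 29613)*(-79134) = (39275/11509 - 29613)*(-79134) = -340776742/11509*(-79134) = 26967026701428/11509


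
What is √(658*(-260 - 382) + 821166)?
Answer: √398730 ≈ 631.45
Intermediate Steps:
√(658*(-260 - 382) + 821166) = √(658*(-642) + 821166) = √(-422436 + 821166) = √398730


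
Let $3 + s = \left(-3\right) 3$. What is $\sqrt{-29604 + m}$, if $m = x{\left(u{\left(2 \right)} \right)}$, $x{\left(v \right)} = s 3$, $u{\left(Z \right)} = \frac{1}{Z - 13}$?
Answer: $2 i \sqrt{7410} \approx 172.16 i$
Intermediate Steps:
$s = -12$ ($s = -3 - 9 = -12$)
$u{\left(Z \right)} = \frac{1}{-13 + Z}$
$x{\left(v \right)} = -36$ ($x{\left(v \right)} = \left(-12\right) 3 = -36$)
$m = -36$
$\sqrt{-29604 + m} = \sqrt{-29604 - 36} = \sqrt{-29640} = 2 i \sqrt{7410}$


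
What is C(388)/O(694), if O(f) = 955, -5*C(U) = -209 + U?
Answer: -179/4775 ≈ -0.037487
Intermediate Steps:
C(U) = 209/5 - U/5 (C(U) = -(-209 + U)/5 = 209/5 - U/5)
C(388)/O(694) = (209/5 - 1/5*388)/955 = (209/5 - 388/5)*(1/955) = -179/5*1/955 = -179/4775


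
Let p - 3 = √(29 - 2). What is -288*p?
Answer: -864 - 864*√3 ≈ -2360.5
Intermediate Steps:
p = 3 + 3*√3 (p = 3 + √(29 - 2) = 3 + √27 = 3 + 3*√3 ≈ 8.1962)
-288*p = -288*(3 + 3*√3) = -864 - 864*√3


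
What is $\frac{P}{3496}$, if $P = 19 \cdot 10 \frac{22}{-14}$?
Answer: $- \frac{55}{644} \approx -0.085404$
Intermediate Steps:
$P = - \frac{2090}{7}$ ($P = 190 \cdot 22 \left(- \frac{1}{14}\right) = 190 \left(- \frac{11}{7}\right) = - \frac{2090}{7} \approx -298.57$)
$\frac{P}{3496} = - \frac{2090}{7 \cdot 3496} = \left(- \frac{2090}{7}\right) \frac{1}{3496} = - \frac{55}{644}$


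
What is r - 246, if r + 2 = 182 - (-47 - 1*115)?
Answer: 96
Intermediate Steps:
r = 342 (r = -2 + (182 - (-47 - 1*115)) = -2 + (182 - (-47 - 115)) = -2 + (182 - 1*(-162)) = -2 + (182 + 162) = -2 + 344 = 342)
r - 246 = 342 - 246 = 96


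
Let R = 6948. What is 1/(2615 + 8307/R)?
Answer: 772/2019703 ≈ 0.00038223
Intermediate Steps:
1/(2615 + 8307/R) = 1/(2615 + 8307/6948) = 1/(2615 + 8307*(1/6948)) = 1/(2615 + 923/772) = 1/(2019703/772) = 772/2019703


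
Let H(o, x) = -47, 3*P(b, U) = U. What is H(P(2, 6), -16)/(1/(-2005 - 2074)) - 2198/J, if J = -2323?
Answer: 445351497/2323 ≈ 1.9171e+5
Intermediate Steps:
P(b, U) = U/3
H(P(2, 6), -16)/(1/(-2005 - 2074)) - 2198/J = -47/(1/(-2005 - 2074)) - 2198/(-2323) = -47/(1/(-4079)) - 2198*(-1/2323) = -47/(-1/4079) + 2198/2323 = -47*(-4079) + 2198/2323 = 191713 + 2198/2323 = 445351497/2323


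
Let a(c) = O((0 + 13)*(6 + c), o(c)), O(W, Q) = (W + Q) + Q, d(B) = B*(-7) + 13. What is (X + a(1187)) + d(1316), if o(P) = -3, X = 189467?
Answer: 195771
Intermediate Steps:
d(B) = 13 - 7*B (d(B) = -7*B + 13 = 13 - 7*B)
O(W, Q) = W + 2*Q (O(W, Q) = (Q + W) + Q = W + 2*Q)
a(c) = 72 + 13*c (a(c) = (0 + 13)*(6 + c) + 2*(-3) = 13*(6 + c) - 6 = (78 + 13*c) - 6 = 72 + 13*c)
(X + a(1187)) + d(1316) = (189467 + (72 + 13*1187)) + (13 - 7*1316) = (189467 + (72 + 15431)) + (13 - 9212) = (189467 + 15503) - 9199 = 204970 - 9199 = 195771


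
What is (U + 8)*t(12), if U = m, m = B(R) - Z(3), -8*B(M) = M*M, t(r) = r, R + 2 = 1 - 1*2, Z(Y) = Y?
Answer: 93/2 ≈ 46.500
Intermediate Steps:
R = -3 (R = -2 + (1 - 1*2) = -2 + (1 - 2) = -2 - 1 = -3)
B(M) = -M²/8 (B(M) = -M*M/8 = -M²/8)
m = -33/8 (m = -⅛*(-3)² - 1*3 = -⅛*9 - 3 = -9/8 - 3 = -33/8 ≈ -4.1250)
U = -33/8 ≈ -4.1250
(U + 8)*t(12) = (-33/8 + 8)*12 = (31/8)*12 = 93/2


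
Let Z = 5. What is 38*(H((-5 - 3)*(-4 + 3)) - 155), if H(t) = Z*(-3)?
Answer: -6460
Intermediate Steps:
H(t) = -15 (H(t) = 5*(-3) = -15)
38*(H((-5 - 3)*(-4 + 3)) - 155) = 38*(-15 - 155) = 38*(-170) = -6460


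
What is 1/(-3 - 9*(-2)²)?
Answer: -1/39 ≈ -0.025641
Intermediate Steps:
1/(-3 - 9*(-2)²) = 1/(-3 - 9*4) = 1/(-3 - 36) = 1/(-39) = -1/39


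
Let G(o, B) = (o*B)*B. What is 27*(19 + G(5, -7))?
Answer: 7128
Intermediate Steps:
G(o, B) = o*B**2 (G(o, B) = (B*o)*B = o*B**2)
27*(19 + G(5, -7)) = 27*(19 + 5*(-7)**2) = 27*(19 + 5*49) = 27*(19 + 245) = 27*264 = 7128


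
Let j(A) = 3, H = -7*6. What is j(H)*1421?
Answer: 4263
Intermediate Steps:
H = -42
j(H)*1421 = 3*1421 = 4263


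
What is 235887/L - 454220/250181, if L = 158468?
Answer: -12964889413/39645682708 ≈ -0.32702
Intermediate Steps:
235887/L - 454220/250181 = 235887/158468 - 454220/250181 = -12964889413/39645682708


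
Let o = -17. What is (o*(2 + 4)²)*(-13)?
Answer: 7956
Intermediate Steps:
(o*(2 + 4)²)*(-13) = -17*(2 + 4)²*(-13) = -17*6²*(-13) = -17*36*(-13) = -612*(-13) = 7956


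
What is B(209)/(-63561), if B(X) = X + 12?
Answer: -221/63561 ≈ -0.0034770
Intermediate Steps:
B(X) = 12 + X
B(209)/(-63561) = (12 + 209)/(-63561) = 221*(-1/63561) = -221/63561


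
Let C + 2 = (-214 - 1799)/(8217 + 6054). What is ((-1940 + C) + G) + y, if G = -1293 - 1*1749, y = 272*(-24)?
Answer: -54763255/4757 ≈ -11512.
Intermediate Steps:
C = -10185/4757 (C = -2 + (-214 - 1799)/(8217 + 6054) = -2 - 2013/14271 = -2 - 2013*1/14271 = -2 - 671/4757 = -10185/4757 ≈ -2.1411)
y = -6528
G = -3042 (G = -1293 - 1749 = -3042)
((-1940 + C) + G) + y = ((-1940 - 10185/4757) - 3042) - 6528 = (-9238765/4757 - 3042) - 6528 = -23709559/4757 - 6528 = -54763255/4757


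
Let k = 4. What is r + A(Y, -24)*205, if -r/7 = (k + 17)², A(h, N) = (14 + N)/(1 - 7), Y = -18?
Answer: -8236/3 ≈ -2745.3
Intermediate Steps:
A(h, N) = -7/3 - N/6 (A(h, N) = (14 + N)/(-6) = (14 + N)*(-⅙) = -7/3 - N/6)
r = -3087 (r = -7*(4 + 17)² = -7*21² = -7*441 = -3087)
r + A(Y, -24)*205 = -3087 + (-7/3 - ⅙*(-24))*205 = -3087 + (-7/3 + 4)*205 = -3087 + (5/3)*205 = -3087 + 1025/3 = -8236/3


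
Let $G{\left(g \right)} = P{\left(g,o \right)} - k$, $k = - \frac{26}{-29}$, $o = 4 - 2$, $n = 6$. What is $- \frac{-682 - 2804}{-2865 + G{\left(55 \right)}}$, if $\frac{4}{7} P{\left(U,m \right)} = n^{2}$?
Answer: $- \frac{7221}{5806} \approx -1.2437$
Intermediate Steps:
$o = 2$ ($o = 4 - 2 = 2$)
$k = \frac{26}{29}$ ($k = \left(-26\right) \left(- \frac{1}{29}\right) = \frac{26}{29} \approx 0.89655$)
$P{\left(U,m \right)} = 63$ ($P{\left(U,m \right)} = \frac{7 \cdot 6^{2}}{4} = \frac{7}{4} \cdot 36 = 63$)
$G{\left(g \right)} = \frac{1801}{29}$ ($G{\left(g \right)} = 63 - \frac{26}{29} = \frac{1801}{29}$)
$- \frac{-682 - 2804}{-2865 + G{\left(55 \right)}} = - \frac{-682 - 2804}{-2865 + \frac{1801}{29}} = - \frac{-3486}{- \frac{81284}{29}} = - \frac{\left(-3486\right) \left(-29\right)}{81284} = \left(-1\right) \frac{7221}{5806} = - \frac{7221}{5806}$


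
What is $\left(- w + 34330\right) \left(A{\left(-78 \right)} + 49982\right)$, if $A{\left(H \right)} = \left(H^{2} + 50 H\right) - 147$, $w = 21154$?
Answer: $685402344$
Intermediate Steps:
$A{\left(H \right)} = -147 + H^{2} + 50 H$
$\left(- w + 34330\right) \left(A{\left(-78 \right)} + 49982\right) = \left(\left(-1\right) 21154 + 34330\right) \left(\left(-147 + \left(-78\right)^{2} + 50 \left(-78\right)\right) + 49982\right) = \left(-21154 + 34330\right) \left(\left(-147 + 6084 - 3900\right) + 49982\right) = 13176 \left(2037 + 49982\right) = 13176 \cdot 52019 = 685402344$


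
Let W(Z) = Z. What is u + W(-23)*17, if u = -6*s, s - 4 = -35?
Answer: -205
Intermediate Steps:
s = -31 (s = 4 - 35 = -31)
u = 186 (u = -6*(-31) = 186)
u + W(-23)*17 = 186 - 23*17 = 186 - 391 = -205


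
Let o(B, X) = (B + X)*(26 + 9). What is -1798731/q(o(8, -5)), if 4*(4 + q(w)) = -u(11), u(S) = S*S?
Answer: 7194924/137 ≈ 52518.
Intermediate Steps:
u(S) = S²
o(B, X) = 35*B + 35*X (o(B, X) = (B + X)*35 = 35*B + 35*X)
q(w) = -137/4 (q(w) = -4 + (-1*11²)/4 = -4 + (-1*121)/4 = -4 + (¼)*(-121) = -4 - 121/4 = -137/4)
-1798731/q(o(8, -5)) = -1798731/(-137/4) = -1798731*(-4/137) = 7194924/137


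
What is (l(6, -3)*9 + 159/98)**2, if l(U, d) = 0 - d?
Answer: 7868025/9604 ≈ 819.24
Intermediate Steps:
l(U, d) = -d
(l(6, -3)*9 + 159/98)**2 = (-1*(-3)*9 + 159/98)**2 = (3*9 + 159*(1/98))**2 = (27 + 159/98)**2 = (2805/98)**2 = 7868025/9604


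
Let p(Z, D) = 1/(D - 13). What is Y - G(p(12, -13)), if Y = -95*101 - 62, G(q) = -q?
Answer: -251083/26 ≈ -9657.0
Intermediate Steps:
p(Z, D) = 1/(-13 + D)
Y = -9657 (Y = -9595 - 62 = -9657)
Y - G(p(12, -13)) = -9657 - (-1)/(-13 - 13) = -9657 - (-1)/(-26) = -9657 - (-1)*(-1)/26 = -9657 - 1*1/26 = -9657 - 1/26 = -251083/26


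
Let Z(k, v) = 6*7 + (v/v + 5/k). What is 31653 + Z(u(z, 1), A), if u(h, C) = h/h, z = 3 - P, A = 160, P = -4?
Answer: 31701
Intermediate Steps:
z = 7 (z = 3 - 1*(-4) = 3 + 4 = 7)
u(h, C) = 1
Z(k, v) = 43 + 5/k (Z(k, v) = 42 + (1 + 5/k) = 43 + 5/k)
31653 + Z(u(z, 1), A) = 31653 + (43 + 5/1) = 31653 + (43 + 5*1) = 31653 + (43 + 5) = 31653 + 48 = 31701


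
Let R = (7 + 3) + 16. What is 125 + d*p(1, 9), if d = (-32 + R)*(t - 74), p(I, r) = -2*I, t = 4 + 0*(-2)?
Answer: -715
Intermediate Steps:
t = 4 (t = 4 + 0 = 4)
R = 26 (R = 10 + 16 = 26)
d = 420 (d = (-32 + 26)*(4 - 74) = -6*(-70) = 420)
125 + d*p(1, 9) = 125 + 420*(-2*1) = 125 + 420*(-2) = 125 - 840 = -715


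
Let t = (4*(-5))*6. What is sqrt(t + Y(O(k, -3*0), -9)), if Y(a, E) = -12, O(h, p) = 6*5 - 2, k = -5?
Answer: 2*I*sqrt(33) ≈ 11.489*I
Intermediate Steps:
O(h, p) = 28 (O(h, p) = 30 - 2 = 28)
t = -120 (t = -20*6 = -120)
sqrt(t + Y(O(k, -3*0), -9)) = sqrt(-120 - 12) = sqrt(-132) = 2*I*sqrt(33)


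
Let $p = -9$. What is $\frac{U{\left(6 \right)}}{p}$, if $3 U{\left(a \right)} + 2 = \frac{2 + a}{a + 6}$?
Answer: $\frac{4}{81} \approx 0.049383$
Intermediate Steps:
$U{\left(a \right)} = - \frac{2}{3} + \frac{2 + a}{3 \left(6 + a\right)}$ ($U{\left(a \right)} = - \frac{2}{3} + \frac{\left(2 + a\right) \frac{1}{a + 6}}{3} = - \frac{2}{3} + \frac{\left(2 + a\right) \frac{1}{6 + a}}{3} = - \frac{2}{3} + \frac{\frac{1}{6 + a} \left(2 + a\right)}{3} = - \frac{2}{3} + \frac{2 + a}{3 \left(6 + a\right)}$)
$\frac{U{\left(6 \right)}}{p} = \frac{\frac{1}{3} \frac{1}{6 + 6} \left(-10 - 6\right)}{-9} = \frac{-10 - 6}{3 \cdot 12} \left(- \frac{1}{9}\right) = \frac{1}{3} \cdot \frac{1}{12} \left(-16\right) \left(- \frac{1}{9}\right) = \left(- \frac{4}{9}\right) \left(- \frac{1}{9}\right) = \frac{4}{81}$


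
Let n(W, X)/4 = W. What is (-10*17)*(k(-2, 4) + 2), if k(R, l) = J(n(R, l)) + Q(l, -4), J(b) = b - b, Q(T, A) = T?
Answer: -1020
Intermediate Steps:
n(W, X) = 4*W
J(b) = 0
k(R, l) = l (k(R, l) = 0 + l = l)
(-10*17)*(k(-2, 4) + 2) = (-10*17)*(4 + 2) = -170*6 = -1020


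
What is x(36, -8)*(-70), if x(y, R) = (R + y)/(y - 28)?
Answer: -245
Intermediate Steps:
x(y, R) = (R + y)/(-28 + y)
x(36, -8)*(-70) = ((-8 + 36)/(-28 + 36))*(-70) = (28/8)*(-70) = ((1/8)*28)*(-70) = (7/2)*(-70) = -245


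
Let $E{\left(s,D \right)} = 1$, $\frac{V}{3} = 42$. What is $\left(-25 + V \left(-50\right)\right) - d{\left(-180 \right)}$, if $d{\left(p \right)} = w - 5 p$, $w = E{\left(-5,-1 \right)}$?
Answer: $-7226$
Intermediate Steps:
$V = 126$ ($V = 3 \cdot 42 = 126$)
$w = 1$
$d{\left(p \right)} = 1 - 5 p$
$\left(-25 + V \left(-50\right)\right) - d{\left(-180 \right)} = \left(-25 + 126 \left(-50\right)\right) - \left(1 - -900\right) = \left(-25 - 6300\right) - \left(1 + 900\right) = -6325 - 901 = -7226$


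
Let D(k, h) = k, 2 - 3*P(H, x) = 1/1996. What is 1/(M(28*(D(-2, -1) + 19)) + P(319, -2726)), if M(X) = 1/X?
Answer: 356286/238213 ≈ 1.4957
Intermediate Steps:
P(H, x) = 3991/5988 (P(H, x) = ⅔ - ⅓/1996 = ⅔ - ⅓*1/1996 = ⅔ - 1/5988 = 3991/5988)
1/(M(28*(D(-2, -1) + 19)) + P(319, -2726)) = 1/(1/(28*(-2 + 19)) + 3991/5988) = 1/(1/(28*17) + 3991/5988) = 1/(1/476 + 3991/5988) = 1/(238213/356286) = 356286/238213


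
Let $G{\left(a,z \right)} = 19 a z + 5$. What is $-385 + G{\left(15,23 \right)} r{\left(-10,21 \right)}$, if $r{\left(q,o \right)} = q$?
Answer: $-65985$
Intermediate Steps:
$G{\left(a,z \right)} = 5 + 19 a z$ ($G{\left(a,z \right)} = 19 a z + 5 = 5 + 19 a z$)
$-385 + G{\left(15,23 \right)} r{\left(-10,21 \right)} = -385 + \left(5 + 19 \cdot 15 \cdot 23\right) \left(-10\right) = -385 + \left(5 + 6555\right) \left(-10\right) = -385 + 6560 \left(-10\right) = -385 - 65600 = -65985$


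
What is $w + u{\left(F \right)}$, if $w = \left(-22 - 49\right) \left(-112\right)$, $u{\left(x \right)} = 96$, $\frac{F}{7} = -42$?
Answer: $8048$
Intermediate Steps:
$F = -294$ ($F = 7 \left(-42\right) = -294$)
$w = 7952$ ($w = \left(-71\right) \left(-112\right) = 7952$)
$w + u{\left(F \right)} = 7952 + 96 = 8048$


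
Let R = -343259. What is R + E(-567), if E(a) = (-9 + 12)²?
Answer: -343250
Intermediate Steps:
E(a) = 9 (E(a) = 3² = 9)
R + E(-567) = -343259 + 9 = -343250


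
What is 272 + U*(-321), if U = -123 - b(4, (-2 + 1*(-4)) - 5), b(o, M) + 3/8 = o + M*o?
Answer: 214357/8 ≈ 26795.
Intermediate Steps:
b(o, M) = -3/8 + o + M*o (b(o, M) = -3/8 + (o + M*o) = -3/8 + o + M*o)
U = -661/8 (U = -123 - (-3/8 + 4 + ((-2 + 1*(-4)) - 5)*4) = -123 - (-3/8 + 4 + ((-2 - 4) - 5)*4) = -123 - (-3/8 + 4 + (-6 - 5)*4) = -123 - (-3/8 + 4 - 11*4) = -123 - (-3/8 + 4 - 44) = -123 - 1*(-323/8) = -123 + 323/8 = -661/8 ≈ -82.625)
272 + U*(-321) = 272 - 661/8*(-321) = 272 + 212181/8 = 214357/8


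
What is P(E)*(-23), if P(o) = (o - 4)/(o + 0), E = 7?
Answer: -69/7 ≈ -9.8571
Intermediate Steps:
P(o) = (-4 + o)/o
P(E)*(-23) = ((-4 + 7)/7)*(-23) = ((1/7)*3)*(-23) = (3/7)*(-23) = -69/7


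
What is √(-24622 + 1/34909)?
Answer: I*√30005311719873/34909 ≈ 156.91*I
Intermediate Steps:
√(-24622 + 1/34909) = √(-859529397/34909) = I*√30005311719873/34909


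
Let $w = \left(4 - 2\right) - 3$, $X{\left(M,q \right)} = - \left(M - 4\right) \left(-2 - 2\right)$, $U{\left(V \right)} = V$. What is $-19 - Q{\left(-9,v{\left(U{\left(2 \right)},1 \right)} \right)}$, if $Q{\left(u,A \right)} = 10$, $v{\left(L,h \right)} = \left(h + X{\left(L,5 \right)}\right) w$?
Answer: $-29$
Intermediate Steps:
$X{\left(M,q \right)} = -16 + 4 M$ ($X{\left(M,q \right)} = - \left(-4 + M\right) \left(-4\right) = - (16 - 4 M) = -16 + 4 M$)
$w = -1$ ($w = 2 - 3 = -1$)
$v{\left(L,h \right)} = 16 - h - 4 L$ ($v{\left(L,h \right)} = \left(h + \left(-16 + 4 L\right)\right) \left(-1\right) = \left(-16 + h + 4 L\right) \left(-1\right) = 16 - h - 4 L$)
$-19 - Q{\left(-9,v{\left(U{\left(2 \right)},1 \right)} \right)} = -19 - 10 = -29$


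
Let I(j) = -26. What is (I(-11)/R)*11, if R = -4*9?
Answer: 143/18 ≈ 7.9444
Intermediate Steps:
R = -36
(I(-11)/R)*11 = -26/(-36)*11 = -26*(-1/36)*11 = (13/18)*11 = 143/18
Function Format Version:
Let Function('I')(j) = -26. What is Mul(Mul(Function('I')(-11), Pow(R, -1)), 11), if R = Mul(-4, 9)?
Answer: Rational(143, 18) ≈ 7.9444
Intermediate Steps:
R = -36
Mul(Mul(Function('I')(-11), Pow(R, -1)), 11) = Mul(Mul(-26, Pow(-36, -1)), 11) = Mul(Mul(-26, Rational(-1, 36)), 11) = Mul(Rational(13, 18), 11) = Rational(143, 18)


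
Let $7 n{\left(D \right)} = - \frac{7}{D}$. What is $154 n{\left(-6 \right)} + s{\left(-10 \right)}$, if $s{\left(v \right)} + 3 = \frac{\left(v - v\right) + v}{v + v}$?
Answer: $\frac{139}{6} \approx 23.167$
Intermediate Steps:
$s{\left(v \right)} = - \frac{5}{2}$ ($s{\left(v \right)} = -3 + \frac{\left(v - v\right) + v}{v + v} = -3 + \frac{0 + v}{2 v} = -3 + v \frac{1}{2 v} = -3 + \frac{1}{2} = - \frac{5}{2}$)
$n{\left(D \right)} = - \frac{1}{D}$ ($n{\left(D \right)} = \frac{\left(-7\right) \frac{1}{D}}{7} = - \frac{1}{D}$)
$154 n{\left(-6 \right)} + s{\left(-10 \right)} = 154 \left(- \frac{1}{-6}\right) - \frac{5}{2} = 154 \left(\left(-1\right) \left(- \frac{1}{6}\right)\right) - \frac{5}{2} = 154 \cdot \frac{1}{6} - \frac{5}{2} = \frac{77}{3} - \frac{5}{2} = \frac{139}{6}$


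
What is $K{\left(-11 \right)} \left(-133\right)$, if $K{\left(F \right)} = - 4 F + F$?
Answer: $-4389$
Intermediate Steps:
$K{\left(F \right)} = - 3 F$
$K{\left(-11 \right)} \left(-133\right) = \left(-3\right) \left(-11\right) \left(-133\right) = 33 \left(-133\right) = -4389$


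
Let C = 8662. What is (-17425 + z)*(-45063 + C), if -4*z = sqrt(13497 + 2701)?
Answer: 634287425 + 36401*sqrt(16198)/4 ≈ 6.3545e+8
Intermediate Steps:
z = -sqrt(16198)/4 (z = -sqrt(13497 + 2701)/4 = -sqrt(16198)/4 ≈ -31.818)
(-17425 + z)*(-45063 + C) = (-17425 - sqrt(16198)/4)*(-45063 + 8662) = (-17425 - sqrt(16198)/4)*(-36401) = 634287425 + 36401*sqrt(16198)/4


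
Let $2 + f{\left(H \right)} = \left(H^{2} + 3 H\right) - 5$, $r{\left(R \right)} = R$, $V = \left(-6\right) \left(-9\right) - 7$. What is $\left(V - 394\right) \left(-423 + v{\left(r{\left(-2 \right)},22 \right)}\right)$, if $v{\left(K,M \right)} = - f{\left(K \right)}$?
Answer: $143658$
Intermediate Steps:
$V = 47$ ($V = 54 - 7 = 47$)
$f{\left(H \right)} = -7 + H^{2} + 3 H$ ($f{\left(H \right)} = -2 - \left(5 - H^{2} - 3 H\right) = -2 + \left(-5 + H^{2} + 3 H\right) = -7 + H^{2} + 3 H$)
$v{\left(K,M \right)} = 7 - K^{2} - 3 K$ ($v{\left(K,M \right)} = - (-7 + K^{2} + 3 K) = 7 - K^{2} - 3 K$)
$\left(V - 394\right) \left(-423 + v{\left(r{\left(-2 \right)},22 \right)}\right) = \left(47 - 394\right) \left(-423 - -9\right) = - 347 \left(-423 + \left(7 - 4 + 6\right)\right) = - 347 \left(-423 + 9\right) = \left(-347\right) \left(-414\right) = 143658$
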